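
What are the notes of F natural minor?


Working:
Natural minor scale pattern: W-H-W-W-H-W-W (2-1-2-2-1-2-2 semitones)
Starting from F:
  F + 2 semitones → G
  G + 1 semitone → Ab
  Ab + 2 semitones → Bb
  Bb + 2 semitones → C
  C + 1 semitone → Db
  Db + 2 semitones → Eb
  Eb + 2 semitones → F
Scale = F G Ab Bb C Db Eb


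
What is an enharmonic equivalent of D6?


Reasoning:
Enharmonic notes sound the same pitch but are spelled with different letter names
D and C## name the same pitch class
= C##6


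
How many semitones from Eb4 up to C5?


Step by step:
Absolute semitone position = octave×12 + chromatic position
Eb4: 4×12 + 3 = 51
C5: 5×12 + 0 = 60
Difference = 60 - 51 = 9
= 9 semitones


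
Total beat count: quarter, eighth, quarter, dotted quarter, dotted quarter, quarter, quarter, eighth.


Step by step:
Beat values:
  quarter = 1 beat
  eighth = 0.5 beats
  quarter = 1 beat
  dotted quarter = 1.5 beats
  dotted quarter = 1.5 beats
  quarter = 1 beat
  quarter = 1 beat
  eighth = 0.5 beats
Sum = 1 + 0.5 + 1 + 1.5 + 1.5 + 1 + 1 + 0.5
= 8 beats


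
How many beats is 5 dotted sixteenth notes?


Base sixteenth note = 1/4 beats
Dot 1 adds half the previous value: +1/8
One dotted sixteenth = 1/4 + 1/8 = 3/8
5 of them = 5 × 3/8 = 15/8
= 15/8 beats


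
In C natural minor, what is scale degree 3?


Let's work it out.
Natural minor scale pattern: W-H-W-W-H-W-W (2-1-2-2-1-2-2 semitones)
Starting from C:
  C + 2 semitones → D
  D + 1 semitone → Eb
  Eb + 2 semitones → F
  F + 2 semitones → G
  G + 1 semitone → Ab
  Ab + 2 semitones → Bb
  Bb + 2 semitones → C
Scale: C D Eb F G Ab Bb
Degree 3 = Eb


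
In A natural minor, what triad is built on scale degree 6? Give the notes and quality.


Solution.
A natural minor scale: A B C D E F G
Diatonic triad on degree 6 stacks scale notes 6, 1, 3: F A C
F→A = 4 semitones; F→C = 7 semitones → major triad
= F A C (major)


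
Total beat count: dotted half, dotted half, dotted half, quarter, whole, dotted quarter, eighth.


Let's work it out.
Beat values:
  dotted half = 3 beats
  dotted half = 3 beats
  dotted half = 3 beats
  quarter = 1 beat
  whole = 4 beats
  dotted quarter = 1.5 beats
  eighth = 0.5 beats
Sum = 3 + 3 + 3 + 1 + 4 + 1.5 + 0.5
= 16 beats


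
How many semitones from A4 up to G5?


Absolute semitone position = octave×12 + chromatic position
A4: 4×12 + 9 = 57
G5: 5×12 + 7 = 67
Difference = 67 - 57 = 10
= 10 semitones


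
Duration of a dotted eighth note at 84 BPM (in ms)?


Step by step:
One quarter-note beat = 60000 / BPM = 60000 / 84 ms
Dotted eighth note = 3/4 × quarter note
Duration = 3/4 × 60000 / 84 = 45000 / 84
= 535.7 ms


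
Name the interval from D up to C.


Letter names: D → C spans 7 letter names → a 7th
Semitones: D → C = 10 half-steps
A 7th of 10 semitones is a minor 7th
= minor 7th


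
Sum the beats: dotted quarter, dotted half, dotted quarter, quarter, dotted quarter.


Working:
Beat values:
  dotted quarter = 1.5 beats
  dotted half = 3 beats
  dotted quarter = 1.5 beats
  quarter = 1 beat
  dotted quarter = 1.5 beats
Sum = 1.5 + 3 + 1.5 + 1 + 1.5
= 8.5 beats


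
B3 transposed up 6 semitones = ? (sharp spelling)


Working:
B3: chromatic position 11 in octave 3 → absolute = 3×12 + 11 = 47
Transpose up 6: 47 + 6 = 53
53 = 4×12 + 5 → F in octave 4
Result = F4


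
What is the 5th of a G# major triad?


Solution.
Major triad = root + major 3rd (4 semitones) + perfect 5th (7 semitones)
A triad on G# stacks thirds, so the chord tones use letter names G-B-D
Root: G#
Major 3rd above G#: B#
Perfect 5th above G#: D#
The 5th = D#


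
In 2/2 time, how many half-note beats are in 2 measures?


Step by step:
Time signature 2/2: the bottom number 2 means the half note gets one count
The top number 2 means 2 half-note beats per measure
Total = 2 × 2 measures
= 4 half-note beats


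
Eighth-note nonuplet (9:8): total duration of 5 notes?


Step by step:
Nonuplet: 9 notes occupy the space of 8 eighth notes
Space = 8 × 1/2 = 4 beats
Each nonuplet note = 4 / 9 = 4/9 beats
5 notes = 5 × 4/9 = 20/9
= 20/9 beats


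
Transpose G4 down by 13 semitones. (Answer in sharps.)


G4: chromatic position 7 in octave 4 → absolute = 4×12 + 7 = 55
Transpose down 13: 55 - 13 = 42
42 = 3×12 + 6 → F# in octave 3
Result = F#3


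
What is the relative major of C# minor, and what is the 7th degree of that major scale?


Reasoning:
The relative major shares the key signature and is a minor 3rd above the minor tonic
A minor 3rd above C# is E
→ relative major of C# minor is E major
E major scale: E F# G# A B C# D#
= E major; 7th degree = D#


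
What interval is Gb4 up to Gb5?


Reasoning:
Letter names: G → G spans 8 letter names → an octave
Semitones: Gb4 → Gb5 = 12 half-steps
An octave of 12 semitones is a perfect octave
= perfect octave


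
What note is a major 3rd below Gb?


Step by step:
A 3rd spans 3 letter names, so from G we land on E
A major 3rd = 4 semitones below Gb
Spell E at that pitch: Ebb
= Ebb


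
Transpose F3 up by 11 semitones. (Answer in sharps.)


F3: chromatic position 5 in octave 3 → absolute = 3×12 + 5 = 41
Transpose up 11: 41 + 11 = 52
52 = 4×12 + 4 → E in octave 4
Result = E4


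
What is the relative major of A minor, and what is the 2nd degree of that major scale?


Working:
The relative major shares the key signature and is a minor 3rd above the minor tonic
A minor 3rd above A is C
→ relative major of A minor is C major
C major scale: C D E F G A B
= C major; 2nd degree = D


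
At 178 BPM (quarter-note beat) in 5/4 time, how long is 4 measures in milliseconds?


Quarter-note beat duration = 60000 / 178 ms
Beats per measure (5/4) = 5
One measure = 5 × 60000 / 178 = 300000 / 178 ms
4 measures = 4 × 300000 / 178 = 1200000 / 178
= 6741.6 ms


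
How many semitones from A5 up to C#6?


Absolute semitone position = octave×12 + chromatic position
A5: 5×12 + 9 = 69
C#6: 6×12 + 1 = 73
Difference = 73 - 69 = 4
= 4 semitones


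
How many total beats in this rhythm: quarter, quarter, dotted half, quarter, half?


Working:
Beat values:
  quarter = 1 beat
  quarter = 1 beat
  dotted half = 3 beats
  quarter = 1 beat
  half = 2 beats
Sum = 1 + 1 + 3 + 1 + 2
= 8 beats


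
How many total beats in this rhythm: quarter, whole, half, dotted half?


Working:
Beat values:
  quarter = 1 beat
  whole = 4 beats
  half = 2 beats
  dotted half = 3 beats
Sum = 1 + 4 + 2 + 3
= 10 beats


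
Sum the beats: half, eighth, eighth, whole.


Solution.
Beat values:
  half = 2 beats
  eighth = 0.5 beats
  eighth = 0.5 beats
  whole = 4 beats
Sum = 2 + 0.5 + 0.5 + 4
= 7 beats


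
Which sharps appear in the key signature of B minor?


Working:
Sharp minor keys follow the circle of fifths: A(0), E(1), B(2), F#(3), C#(4), G#(5), D#(6), A#(7)
B minor has 2 sharps
Order of sharps: F# C# G# D# A# E# B# → first 2: F#, C#
= F#, C#


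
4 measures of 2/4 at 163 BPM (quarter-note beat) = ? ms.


Solution.
Quarter-note beat duration = 60000 / 163 ms
Beats per measure (2/4) = 2
One measure = 2 × 60000 / 163 = 120000 / 163 ms
4 measures = 4 × 120000 / 163 = 480000 / 163
= 2944.8 ms


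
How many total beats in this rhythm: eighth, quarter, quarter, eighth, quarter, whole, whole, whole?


Reasoning:
Beat values:
  eighth = 0.5 beats
  quarter = 1 beat
  quarter = 1 beat
  eighth = 0.5 beats
  quarter = 1 beat
  whole = 4 beats
  whole = 4 beats
  whole = 4 beats
Sum = 0.5 + 1 + 1 + 0.5 + 1 + 4 + 4 + 4
= 16 beats


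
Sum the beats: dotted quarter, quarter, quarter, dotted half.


Let's work it out.
Beat values:
  dotted quarter = 1.5 beats
  quarter = 1 beat
  quarter = 1 beat
  dotted half = 3 beats
Sum = 1.5 + 1 + 1 + 3
= 6.5 beats


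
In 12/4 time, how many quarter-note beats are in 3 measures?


Step by step:
Time signature 12/4: the bottom number 4 means the quarter note gets one count
The top number 12 means 12 quarter-note beats per measure
Total = 12 × 3 measures
= 36 quarter-note beats


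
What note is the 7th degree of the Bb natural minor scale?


Reasoning:
Natural minor scale pattern: W-H-W-W-H-W-W (2-1-2-2-1-2-2 semitones)
Starting from Bb:
  Bb + 2 semitones → C
  C + 1 semitone → Db
  Db + 2 semitones → Eb
  Eb + 2 semitones → F
  F + 1 semitone → Gb
  Gb + 2 semitones → Ab
  Ab + 2 semitones → Bb
Scale: Bb C Db Eb F Gb Ab
Degree 7 = Ab


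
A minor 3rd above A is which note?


Let's work it out.
A 3rd spans 3 letter names, so from A we land on C
A minor 3rd = 3 semitones above A
Spell C at that pitch: C
= C


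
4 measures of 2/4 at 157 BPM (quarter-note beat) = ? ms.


Solution.
Quarter-note beat duration = 60000 / 157 ms
Beats per measure (2/4) = 2
One measure = 2 × 60000 / 157 = 120000 / 157 ms
4 measures = 4 × 120000 / 157 = 480000 / 157
= 3057.3 ms


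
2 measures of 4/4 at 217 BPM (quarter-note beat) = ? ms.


Solution.
Quarter-note beat duration = 60000 / 217 ms
Beats per measure (4/4) = 4
One measure = 4 × 60000 / 217 = 240000 / 217 ms
2 measures = 2 × 240000 / 217 = 480000 / 217
= 2212.0 ms


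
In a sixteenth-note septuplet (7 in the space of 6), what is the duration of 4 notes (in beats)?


Step by step:
Septuplet: 7 notes occupy the space of 6 sixteenth notes
Space = 6 × 1/4 = 3/2 beats
Each septuplet note = 3/2 / 7 = 3/14 beats
4 notes = 4 × 3/14 = 6/7
= 6/7 beats


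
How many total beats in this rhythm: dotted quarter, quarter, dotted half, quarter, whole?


Beat values:
  dotted quarter = 1.5 beats
  quarter = 1 beat
  dotted half = 3 beats
  quarter = 1 beat
  whole = 4 beats
Sum = 1.5 + 1 + 3 + 1 + 4
= 10.5 beats


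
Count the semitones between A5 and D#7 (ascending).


Let's work it out.
Absolute semitone position = octave×12 + chromatic position
A5: 5×12 + 9 = 69
D#7: 7×12 + 3 = 87
Difference = 87 - 69 = 18
= 18 semitones


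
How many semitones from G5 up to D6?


Solution.
Absolute semitone position = octave×12 + chromatic position
G5: 5×12 + 7 = 67
D6: 6×12 + 2 = 74
Difference = 74 - 67 = 7
= 7 semitones


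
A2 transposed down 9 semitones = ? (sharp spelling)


A2: chromatic position 9 in octave 2 → absolute = 2×12 + 9 = 33
Transpose down 9: 33 - 9 = 24
24 = 2×12 + 0 → C in octave 2
Result = C2


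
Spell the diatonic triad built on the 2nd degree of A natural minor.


A natural minor scale: A B C D E F G
Diatonic triad on degree 2 stacks scale notes 2, 4, 6: B D F
B→D = 3 semitones; B→F = 6 semitones → diminished triad
= B D F (diminished)


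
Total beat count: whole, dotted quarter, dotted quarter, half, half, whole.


Solution.
Beat values:
  whole = 4 beats
  dotted quarter = 1.5 beats
  dotted quarter = 1.5 beats
  half = 2 beats
  half = 2 beats
  whole = 4 beats
Sum = 4 + 1.5 + 1.5 + 2 + 2 + 4
= 15 beats


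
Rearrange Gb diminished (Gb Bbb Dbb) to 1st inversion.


Step by step:
Root position: Gb Bbb Dbb
1st inversion: move root up an octave
Bass note: Bbb
Notes (bottom to top) = Bbb Dbb Gb


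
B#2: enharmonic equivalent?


Enharmonic notes sound the same pitch but are spelled with different letter names
B# and C name the same pitch class
Octave numbers change at C, so B#2 = C3
= C3


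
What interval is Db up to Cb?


Letter names: D → C spans 7 letter names → a 7th
Semitones: Db → Cb = 10 half-steps
A 7th of 10 semitones is a minor 7th
= minor 7th


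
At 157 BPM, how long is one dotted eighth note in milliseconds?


Step by step:
One quarter-note beat = 60000 / BPM = 60000 / 157 ms
Dotted eighth note = 3/4 × quarter note
Duration = 3/4 × 60000 / 157 = 45000 / 157
= 286.6 ms


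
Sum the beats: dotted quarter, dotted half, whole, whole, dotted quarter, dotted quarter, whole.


Step by step:
Beat values:
  dotted quarter = 1.5 beats
  dotted half = 3 beats
  whole = 4 beats
  whole = 4 beats
  dotted quarter = 1.5 beats
  dotted quarter = 1.5 beats
  whole = 4 beats
Sum = 1.5 + 3 + 4 + 4 + 1.5 + 1.5 + 4
= 19.5 beats


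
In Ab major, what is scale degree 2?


Step by step:
Major scale pattern: W-W-H-W-W-W-H (2-2-1-2-2-2-1 semitones)
Starting from Ab:
  Ab + 2 semitones → Bb
  Bb + 2 semitones → C
  C + 1 semitone → Db
  Db + 2 semitones → Eb
  Eb + 2 semitones → F
  F + 2 semitones → G
  G + 1 semitone → Ab
Scale: Ab Bb C Db Eb F G
Degree 2 = Bb


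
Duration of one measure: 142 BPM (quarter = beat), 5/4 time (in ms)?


Reasoning:
Quarter-note beat duration = 60000 / 142 ms
Beats per measure (5/4) = 5
One measure = 5 × 60000 / 142 = 300000 / 142 ms
= 2112.7 ms


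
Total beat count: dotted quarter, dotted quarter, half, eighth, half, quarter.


Beat values:
  dotted quarter = 1.5 beats
  dotted quarter = 1.5 beats
  half = 2 beats
  eighth = 0.5 beats
  half = 2 beats
  quarter = 1 beat
Sum = 1.5 + 1.5 + 2 + 0.5 + 2 + 1
= 8.5 beats


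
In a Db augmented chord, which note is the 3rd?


Augmented triad = root + major 3rd (4 semitones) + augmented 5th (8 semitones)
A triad on Db stacks thirds, so the chord tones use letter names D-F-A
Root: Db
Major 3rd above Db: F
Augmented 5th above Db: A
The 3rd = F


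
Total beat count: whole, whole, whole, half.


Let's work it out.
Beat values:
  whole = 4 beats
  whole = 4 beats
  whole = 4 beats
  half = 2 beats
Sum = 4 + 4 + 4 + 2
= 14 beats


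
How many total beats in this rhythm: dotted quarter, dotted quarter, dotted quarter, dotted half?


Let's work it out.
Beat values:
  dotted quarter = 1.5 beats
  dotted quarter = 1.5 beats
  dotted quarter = 1.5 beats
  dotted half = 3 beats
Sum = 1.5 + 1.5 + 1.5 + 3
= 7.5 beats


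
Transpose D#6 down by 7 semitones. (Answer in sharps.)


Working:
D#6: chromatic position 3 in octave 6 → absolute = 6×12 + 3 = 75
Transpose down 7: 75 - 7 = 68
68 = 5×12 + 8 → G# in octave 5
Result = G#5


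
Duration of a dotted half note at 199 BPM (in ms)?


Step by step:
One quarter-note beat = 60000 / BPM = 60000 / 199 ms
Dotted half note = 3 × quarter note
Duration = 3 × 60000 / 199 = 180000 / 199
= 904.5 ms


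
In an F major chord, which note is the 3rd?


Major triad = root + major 3rd (4 semitones) + perfect 5th (7 semitones)
A triad on F stacks thirds, so the chord tones use letter names F-A-C
Root: F
Major 3rd above F: A
Perfect 5th above F: C
The 3rd = A


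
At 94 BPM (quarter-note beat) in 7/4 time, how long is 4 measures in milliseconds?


Step by step:
Quarter-note beat duration = 60000 / 94 ms
Beats per measure (7/4) = 7
One measure = 7 × 60000 / 94 = 420000 / 94 ms
4 measures = 4 × 420000 / 94 = 1680000 / 94
= 17872.3 ms


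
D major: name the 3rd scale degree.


Solution.
Major scale pattern: W-W-H-W-W-W-H (2-2-1-2-2-2-1 semitones)
Starting from D:
  D + 2 semitones → E
  E + 2 semitones → F#
  F# + 1 semitone → G
  G + 2 semitones → A
  A + 2 semitones → B
  B + 2 semitones → C#
  C# + 1 semitone → D
Scale: D E F# G A B C#
Degree 3 = F#


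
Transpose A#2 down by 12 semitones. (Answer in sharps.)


A#2: chromatic position 10 in octave 2 → absolute = 2×12 + 10 = 34
Transpose down 12: 34 - 12 = 22
22 = 1×12 + 10 → A# in octave 1
Result = A#1


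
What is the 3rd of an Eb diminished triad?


Reasoning:
Diminished triad = root + minor 3rd (3 semitones) + diminished 5th (6 semitones)
A triad on Eb stacks thirds, so the chord tones use letter names E-G-B
Root: Eb
Minor 3rd above Eb: Gb
Diminished 5th above Eb: Bbb
The 3rd = Gb


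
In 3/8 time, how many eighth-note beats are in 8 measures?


Solution.
Time signature 3/8: the bottom number 8 means the eighth note gets one count
The top number 3 means 3 eighth-note beats per measure
Total = 3 × 8 measures
= 24 eighth-note beats


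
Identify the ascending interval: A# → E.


Let's work it out.
Letter names: A → E spans 5 letter names → a 5th
Semitones: A# → E = 6 half-steps
A 5th of 6 semitones is a diminished 5th
= diminished 5th


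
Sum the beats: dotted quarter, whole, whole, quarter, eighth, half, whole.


Reasoning:
Beat values:
  dotted quarter = 1.5 beats
  whole = 4 beats
  whole = 4 beats
  quarter = 1 beat
  eighth = 0.5 beats
  half = 2 beats
  whole = 4 beats
Sum = 1.5 + 4 + 4 + 1 + 0.5 + 2 + 4
= 17 beats


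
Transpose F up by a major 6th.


Let's work it out.
major 6th: 6 letter names, 9 semitones
Letter: F + 5 → D
Pitch: F + 9 semitones, spelled as a D → D
= D


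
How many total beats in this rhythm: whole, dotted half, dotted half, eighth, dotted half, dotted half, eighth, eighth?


Solution.
Beat values:
  whole = 4 beats
  dotted half = 3 beats
  dotted half = 3 beats
  eighth = 0.5 beats
  dotted half = 3 beats
  dotted half = 3 beats
  eighth = 0.5 beats
  eighth = 0.5 beats
Sum = 4 + 3 + 3 + 0.5 + 3 + 3 + 0.5 + 0.5
= 17.5 beats


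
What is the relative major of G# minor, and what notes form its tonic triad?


The relative major shares the key signature and is a minor 3rd above the minor tonic
A minor 3rd above G# is B
→ relative major of G# minor is B major
Tonic triad of B major = root + major 3rd + perfect 5th = B D# F#
= B major; triad = B D# F#


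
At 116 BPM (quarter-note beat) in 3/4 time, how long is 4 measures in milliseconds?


Quarter-note beat duration = 60000 / 116 ms
Beats per measure (3/4) = 3
One measure = 3 × 60000 / 116 = 180000 / 116 ms
4 measures = 4 × 180000 / 116 = 720000 / 116
= 6206.9 ms


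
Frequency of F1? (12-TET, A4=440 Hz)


Step by step:
f = 440 × 2^(n/12) where n = semitones from A4
F1: -40 semitones from A4
f = 440 × 2^(-40/12)
f = 43.65 Hz


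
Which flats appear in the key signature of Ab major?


Working:
Flat major keys: C(0), F(1), Bb(2), Eb(3), Ab(4), Db(5), Gb(6), Cb(7)
Ab major has 4 flats
Order of flats: Bb Eb Ab Db Gb Cb Fb → first 4: Bb, Eb, Ab, Db
= Bb, Eb, Ab, Db


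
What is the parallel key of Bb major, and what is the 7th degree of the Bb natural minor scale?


Solution.
Parallel keys share the same tonic but differ in mode
Bb major → parallel is Bb minor
Bb natural minor scale: Bb C Db Eb F Gb Ab
= Bb minor; 7th degree = Ab


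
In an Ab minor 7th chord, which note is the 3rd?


Let's work it out.
Minor 7th chord = root + minor 3rd + perfect 5th + minor 7th
Seventh chords stack in thirds, so the letter names are A-C-E-G
Root: Ab
Minor 3rd above Ab: Cb
Perfect 5th above Ab: Eb
Minor 7th above Ab: Gb
The 3rd = Cb


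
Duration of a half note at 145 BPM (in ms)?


One quarter-note beat = 60000 / BPM = 60000 / 145 ms
Half note = 2 × quarter note
Duration = 2 × 60000 / 145 = 120000 / 145
= 827.6 ms


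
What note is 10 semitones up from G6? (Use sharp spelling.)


G6: chromatic position 7 in octave 6 → absolute = 6×12 + 7 = 79
Transpose up 10: 79 + 10 = 89
89 = 7×12 + 5 → F in octave 7
Result = F7


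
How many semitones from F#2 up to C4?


Reasoning:
Absolute semitone position = octave×12 + chromatic position
F#2: 2×12 + 6 = 30
C4: 4×12 + 0 = 48
Difference = 48 - 30 = 18
= 18 semitones


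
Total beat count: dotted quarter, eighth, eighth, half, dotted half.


Working:
Beat values:
  dotted quarter = 1.5 beats
  eighth = 0.5 beats
  eighth = 0.5 beats
  half = 2 beats
  dotted half = 3 beats
Sum = 1.5 + 0.5 + 0.5 + 2 + 3
= 7.5 beats


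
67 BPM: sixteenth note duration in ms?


Let's work it out.
One quarter-note beat = 60000 / BPM = 60000 / 67 ms
Sixteenth note = 1/4 × quarter note
Duration = 1/4 × 60000 / 67 = 15000 / 67
= 223.9 ms


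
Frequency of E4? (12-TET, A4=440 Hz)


Working:
f = 440 × 2^(n/12) where n = semitones from A4
E4: -5 semitones from A4
f = 440 × 2^(-5/12)
f = 329.63 Hz


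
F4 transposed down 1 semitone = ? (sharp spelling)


Working:
F4: chromatic position 5 in octave 4 → absolute = 4×12 + 5 = 53
Transpose down 1: 53 - 1 = 52
52 = 4×12 + 4 → E in octave 4
Result = E4


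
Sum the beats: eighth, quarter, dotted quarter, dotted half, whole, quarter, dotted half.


Beat values:
  eighth = 0.5 beats
  quarter = 1 beat
  dotted quarter = 1.5 beats
  dotted half = 3 beats
  whole = 4 beats
  quarter = 1 beat
  dotted half = 3 beats
Sum = 0.5 + 1 + 1.5 + 3 + 4 + 1 + 3
= 14 beats


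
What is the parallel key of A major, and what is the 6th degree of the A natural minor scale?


Reasoning:
Parallel keys share the same tonic but differ in mode
A major → parallel is A minor
A natural minor scale: A B C D E F G
= A minor; 6th degree = F


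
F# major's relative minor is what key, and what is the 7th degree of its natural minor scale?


The relative minor shares the major's key signature and starts on its 6th degree
6th degree = a major 6th above the tonic; a major 6th above F# is D#
→ relative minor of F# major is D# minor
D# natural minor scale: D# E# F# G# A# B C#
= D# minor; 7th degree = C#


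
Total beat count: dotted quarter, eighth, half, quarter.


Solution.
Beat values:
  dotted quarter = 1.5 beats
  eighth = 0.5 beats
  half = 2 beats
  quarter = 1 beat
Sum = 1.5 + 0.5 + 2 + 1
= 5 beats


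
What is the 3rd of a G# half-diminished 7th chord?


Half-diminished 7th chord = root + minor 3rd + diminished 5th + minor 7th
Seventh chords stack in thirds, so the letter names are G-B-D-F
Root: G#
Minor 3rd above G#: B
Diminished 5th above G#: D
Minor 7th above G#: F#
The 3rd = B


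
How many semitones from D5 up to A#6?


Reasoning:
Absolute semitone position = octave×12 + chromatic position
D5: 5×12 + 2 = 62
A#6: 6×12 + 10 = 82
Difference = 82 - 62 = 20
= 20 semitones


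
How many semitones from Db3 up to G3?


Absolute semitone position = octave×12 + chromatic position
Db3: 3×12 + 1 = 37
G3: 3×12 + 7 = 43
Difference = 43 - 37 = 6
= 6 semitones


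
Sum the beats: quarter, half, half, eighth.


Beat values:
  quarter = 1 beat
  half = 2 beats
  half = 2 beats
  eighth = 0.5 beats
Sum = 1 + 2 + 2 + 0.5
= 5.5 beats


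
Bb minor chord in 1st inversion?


Step by step:
Root position: Bb Db F
1st inversion: move root up an octave
Bass note: Db
Notes (bottom to top) = Db F Bb


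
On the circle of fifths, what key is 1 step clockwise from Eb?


Reasoning:
Each clockwise step on the circle of fifths moves up a perfect 5th
From Eb: Eb → Bb
= Bb


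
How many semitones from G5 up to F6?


Step by step:
Absolute semitone position = octave×12 + chromatic position
G5: 5×12 + 7 = 67
F6: 6×12 + 5 = 77
Difference = 77 - 67 = 10
= 10 semitones


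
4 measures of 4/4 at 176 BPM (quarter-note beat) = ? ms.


Quarter-note beat duration = 60000 / 176 ms
Beats per measure (4/4) = 4
One measure = 4 × 60000 / 176 = 240000 / 176 ms
4 measures = 4 × 240000 / 176 = 960000 / 176
= 5454.5 ms


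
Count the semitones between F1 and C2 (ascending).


Absolute semitone position = octave×12 + chromatic position
F1: 1×12 + 5 = 17
C2: 2×12 + 0 = 24
Difference = 24 - 17 = 7
= 7 semitones


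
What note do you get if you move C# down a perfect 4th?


Solution.
perfect 4th: 4 letter names, 5 semitones
Letter: C - 3 → G
Pitch: C# - 5 semitones, spelled as a G → G#
= G#


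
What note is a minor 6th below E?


Step by step:
A 6th spans 6 letter names, so from E we land on G
A minor 6th = 8 semitones below E
Spell G at that pitch: G#
= G#


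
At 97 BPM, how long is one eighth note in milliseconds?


One quarter-note beat = 60000 / BPM = 60000 / 97 ms
Eighth note = 1/2 × quarter note
Duration = 1/2 × 60000 / 97 = 30000 / 97
= 309.3 ms


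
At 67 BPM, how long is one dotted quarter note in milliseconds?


One quarter-note beat = 60000 / BPM = 60000 / 67 ms
Dotted quarter note = 3/2 × quarter note
Duration = 3/2 × 60000 / 67 = 90000 / 67
= 1343.3 ms


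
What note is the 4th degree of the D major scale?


Working:
Major scale pattern: W-W-H-W-W-W-H (2-2-1-2-2-2-1 semitones)
Starting from D:
  D + 2 semitones → E
  E + 2 semitones → F#
  F# + 1 semitone → G
  G + 2 semitones → A
  A + 2 semitones → B
  B + 2 semitones → C#
  C# + 1 semitone → D
Scale: D E F# G A B C#
Degree 4 = G


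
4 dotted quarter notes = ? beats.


Base quarter note = 1 beat
Dot 1 adds half the previous value: +1/2
One dotted quarter = 1 + 1/2 = 3/2
4 of them = 4 × 3/2 = 6
= 6 beats


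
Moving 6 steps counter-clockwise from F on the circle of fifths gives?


Reasoning:
Each counter-clockwise step moves down a perfect 5th (= up a perfect 4th)
From F: F → Bb → Eb → Ab → Db → F#/Gb → B
= B


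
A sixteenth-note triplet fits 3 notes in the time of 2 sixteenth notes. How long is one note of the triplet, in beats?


Solution.
Triplet: 3 notes occupy the space of 2 sixteenth notes
Space = 2 × 1/4 = 1/2 beats
Each triplet note = 1/2 / 3 = 1/6 beats
= 1/6 beats


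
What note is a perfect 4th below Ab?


Reasoning:
A 4th spans 4 letter names, so from A we land on E
A perfect 4th = 5 semitones below Ab
Spell E at that pitch: Eb
= Eb


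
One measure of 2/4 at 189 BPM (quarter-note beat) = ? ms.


Quarter-note beat duration = 60000 / 189 ms
Beats per measure (2/4) = 2
One measure = 2 × 60000 / 189 = 120000 / 189 ms
= 634.9 ms


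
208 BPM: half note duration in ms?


Reasoning:
One quarter-note beat = 60000 / BPM = 60000 / 208 ms
Half note = 2 × quarter note
Duration = 2 × 60000 / 208 = 120000 / 208
= 576.9 ms


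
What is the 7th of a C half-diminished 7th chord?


Reasoning:
Half-diminished 7th chord = root + minor 3rd + diminished 5th + minor 7th
Seventh chords stack in thirds, so the letter names are C-E-G-B
Root: C
Minor 3rd above C: Eb
Diminished 5th above C: Gb
Minor 7th above C: Bb
The 7th = Bb


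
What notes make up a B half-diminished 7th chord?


Solution.
Half-diminished 7th chord = root + minor 3rd + diminished 5th + minor 7th
Seventh chords stack in thirds, so the letter names are B-D-F-A
Root: B
Minor 3rd above B: D
Diminished 5th above B: F
Minor 7th above B: A
Chord = B D F A


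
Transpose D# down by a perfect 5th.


Solution.
perfect 5th: 5 letter names, 7 semitones
Letter: D - 4 → G
Pitch: D# - 7 semitones, spelled as a G → G#
= G#


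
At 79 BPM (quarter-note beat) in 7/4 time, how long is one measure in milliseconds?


Solution.
Quarter-note beat duration = 60000 / 79 ms
Beats per measure (7/4) = 7
One measure = 7 × 60000 / 79 = 420000 / 79 ms
= 5316.5 ms


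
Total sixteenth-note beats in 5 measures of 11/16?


Step by step:
Time signature 11/16: the bottom number 16 means the sixteenth note gets one count
The top number 11 means 11 sixteenth-note beats per measure
Total = 11 × 5 measures
= 55 sixteenth-note beats


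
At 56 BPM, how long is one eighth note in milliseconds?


One quarter-note beat = 60000 / BPM = 60000 / 56 ms
Eighth note = 1/2 × quarter note
Duration = 1/2 × 60000 / 56 = 30000 / 56
= 535.7 ms


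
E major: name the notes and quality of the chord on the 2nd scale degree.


E major scale: E F# G# A B C# D#
Diatonic triad on degree 2 stacks scale notes 2, 4, 6: F# A C#
F#→A = 3 semitones; F#→C# = 7 semitones → minor triad
= F# A C# (minor)


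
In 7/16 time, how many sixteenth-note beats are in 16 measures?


Time signature 7/16: the bottom number 16 means the sixteenth note gets one count
The top number 7 means 7 sixteenth-note beats per measure
Total = 7 × 16 measures
= 112 sixteenth-note beats


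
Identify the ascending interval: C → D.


Working:
Letter names: C → D spans 2 letter names → a 2nd
Semitones: C → D = 2 half-steps
A 2nd of 2 semitones is a major 2nd
= major 2nd


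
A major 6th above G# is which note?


Step by step:
A 6th spans 6 letter names, so from G we land on E
A major 6th = 9 semitones above G#
Spell E at that pitch: E#
= E#


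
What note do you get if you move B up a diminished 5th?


Reasoning:
diminished 5th: 5 letter names, 6 semitones
Letter: B + 4 → F
Pitch: B + 6 semitones, spelled as an F → F
= F


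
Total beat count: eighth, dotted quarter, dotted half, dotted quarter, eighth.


Let's work it out.
Beat values:
  eighth = 0.5 beats
  dotted quarter = 1.5 beats
  dotted half = 3 beats
  dotted quarter = 1.5 beats
  eighth = 0.5 beats
Sum = 0.5 + 1.5 + 3 + 1.5 + 0.5
= 7 beats


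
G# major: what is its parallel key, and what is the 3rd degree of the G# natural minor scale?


Parallel keys share the same tonic but differ in mode
G# major → parallel is G# minor
G# natural minor scale: G# A# B C# D# E F#
= G# minor; 3rd degree = B


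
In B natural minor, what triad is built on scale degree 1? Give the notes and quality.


Let's work it out.
B natural minor scale: B C# D E F# G A
Diatonic triad on degree 1 stacks scale notes 1, 3, 5: B D F#
B→D = 3 semitones; B→F# = 7 semitones → minor triad
= B D F# (minor)


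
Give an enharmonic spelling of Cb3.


Reasoning:
Enharmonic notes sound the same pitch but are spelled with different letter names
Cb and B name the same pitch class
Octave numbers change at C, so Cb3 = B2
= B2


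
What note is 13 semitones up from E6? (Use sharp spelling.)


Working:
E6: chromatic position 4 in octave 6 → absolute = 6×12 + 4 = 76
Transpose up 13: 76 + 13 = 89
89 = 7×12 + 5 → F in octave 7
Result = F7


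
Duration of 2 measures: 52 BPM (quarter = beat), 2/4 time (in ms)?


Reasoning:
Quarter-note beat duration = 60000 / 52 ms
Beats per measure (2/4) = 2
One measure = 2 × 60000 / 52 = 120000 / 52 ms
2 measures = 2 × 120000 / 52 = 240000 / 52
= 4615.4 ms


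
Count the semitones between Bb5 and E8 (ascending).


Solution.
Absolute semitone position = octave×12 + chromatic position
Bb5: 5×12 + 10 = 70
E8: 8×12 + 4 = 100
Difference = 100 - 70 = 30
= 30 semitones


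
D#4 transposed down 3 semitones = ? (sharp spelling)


Solution.
D#4: chromatic position 3 in octave 4 → absolute = 4×12 + 3 = 51
Transpose down 3: 51 - 3 = 48
48 = 4×12 + 0 → C in octave 4
Result = C4


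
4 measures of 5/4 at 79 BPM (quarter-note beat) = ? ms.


Quarter-note beat duration = 60000 / 79 ms
Beats per measure (5/4) = 5
One measure = 5 × 60000 / 79 = 300000 / 79 ms
4 measures = 4 × 300000 / 79 = 1200000 / 79
= 15189.9 ms


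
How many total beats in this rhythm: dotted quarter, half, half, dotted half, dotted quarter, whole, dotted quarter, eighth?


Working:
Beat values:
  dotted quarter = 1.5 beats
  half = 2 beats
  half = 2 beats
  dotted half = 3 beats
  dotted quarter = 1.5 beats
  whole = 4 beats
  dotted quarter = 1.5 beats
  eighth = 0.5 beats
Sum = 1.5 + 2 + 2 + 3 + 1.5 + 4 + 1.5 + 0.5
= 16 beats


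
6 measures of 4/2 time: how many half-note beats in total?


Let's work it out.
Time signature 4/2: the bottom number 2 means the half note gets one count
The top number 4 means 4 half-note beats per measure
Total = 4 × 6 measures
= 24 half-note beats


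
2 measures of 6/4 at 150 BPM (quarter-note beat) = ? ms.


Reasoning:
Quarter-note beat duration = 60000 / 150 ms
Beats per measure (6/4) = 6
One measure = 6 × 60000 / 150 = 360000 / 150 ms
2 measures = 2 × 360000 / 150 = 720000 / 150
= 4800.0 ms


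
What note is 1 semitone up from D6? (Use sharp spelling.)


Step by step:
D6: chromatic position 2 in octave 6 → absolute = 6×12 + 2 = 74
Transpose up 1: 74 + 1 = 75
75 = 6×12 + 3 → D# in octave 6
Result = D#6


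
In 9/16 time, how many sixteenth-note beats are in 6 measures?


Time signature 9/16: the bottom number 16 means the sixteenth note gets one count
The top number 9 means 9 sixteenth-note beats per measure
Total = 9 × 6 measures
= 54 sixteenth-note beats


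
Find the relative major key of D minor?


Working:
The relative major shares the key signature and is a minor 3rd above the minor tonic
A minor 3rd above D is F
→ relative major of D minor is F major
= F major


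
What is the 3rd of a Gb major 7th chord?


Let's work it out.
Major 7th chord = root + major 3rd + perfect 5th + major 7th
Seventh chords stack in thirds, so the letter names are G-B-D-F
Root: Gb
Major 3rd above Gb: Bb
Perfect 5th above Gb: Db
Major 7th above Gb: F
The 3rd = Bb


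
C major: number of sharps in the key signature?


Solution.
Sharp major keys follow the circle of fifths: C(0), G(1), D(2), A(3), E(4), B(5), F#(6), C#(7)
C major has 0 sharps
= 0 sharps


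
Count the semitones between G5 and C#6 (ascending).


Absolute semitone position = octave×12 + chromatic position
G5: 5×12 + 7 = 67
C#6: 6×12 + 1 = 73
Difference = 73 - 67 = 6
= 6 semitones


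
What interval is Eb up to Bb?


Letter names: E → B spans 5 letter names → a 5th
Semitones: Eb → Bb = 7 half-steps
A 5th of 7 semitones is a perfect 5th
= perfect 5th


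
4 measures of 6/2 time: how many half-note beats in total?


Let's work it out.
Time signature 6/2: the bottom number 2 means the half note gets one count
The top number 6 means 6 half-note beats per measure
Total = 6 × 4 measures
= 24 half-note beats


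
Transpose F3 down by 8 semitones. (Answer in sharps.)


Reasoning:
F3: chromatic position 5 in octave 3 → absolute = 3×12 + 5 = 41
Transpose down 8: 41 - 8 = 33
33 = 2×12 + 9 → A in octave 2
Result = A2


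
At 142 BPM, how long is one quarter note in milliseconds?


Reasoning:
One quarter-note beat = 60000 / BPM = 60000 / 142 ms
Duration = 60000 / 142
= 422.5 ms


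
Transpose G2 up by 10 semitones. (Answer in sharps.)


Solution.
G2: chromatic position 7 in octave 2 → absolute = 2×12 + 7 = 31
Transpose up 10: 31 + 10 = 41
41 = 3×12 + 5 → F in octave 3
Result = F3


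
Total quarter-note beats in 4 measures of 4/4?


Step by step:
Time signature 4/4: the bottom number 4 means the quarter note gets one count
The top number 4 means 4 quarter-note beats per measure
Total = 4 × 4 measures
= 16 quarter-note beats


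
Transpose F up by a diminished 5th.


Step by step:
diminished 5th: 5 letter names, 6 semitones
Letter: F + 4 → C
Pitch: F + 6 semitones, spelled as a C → Cb
= Cb


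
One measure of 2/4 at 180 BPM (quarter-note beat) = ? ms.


Let's work it out.
Quarter-note beat duration = 60000 / 180 ms
Beats per measure (2/4) = 2
One measure = 2 × 60000 / 180 = 120000 / 180 ms
= 666.7 ms


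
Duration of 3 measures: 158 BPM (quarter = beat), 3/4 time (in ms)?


Solution.
Quarter-note beat duration = 60000 / 158 ms
Beats per measure (3/4) = 3
One measure = 3 × 60000 / 158 = 180000 / 158 ms
3 measures = 3 × 180000 / 158 = 540000 / 158
= 3417.7 ms


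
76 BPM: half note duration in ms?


Working:
One quarter-note beat = 60000 / BPM = 60000 / 76 ms
Half note = 2 × quarter note
Duration = 2 × 60000 / 76 = 120000 / 76
= 1578.9 ms


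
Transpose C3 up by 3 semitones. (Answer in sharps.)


Step by step:
C3: chromatic position 0 in octave 3 → absolute = 3×12 + 0 = 36
Transpose up 3: 36 + 3 = 39
39 = 3×12 + 3 → D# in octave 3
Result = D#3


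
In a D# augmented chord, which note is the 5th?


Solution.
Augmented triad = root + major 3rd (4 semitones) + augmented 5th (8 semitones)
A triad on D# stacks thirds, so the chord tones use letter names D-F-A
Root: D#
Major 3rd above D#: F##
Augmented 5th above D#: A##
The 5th = A##


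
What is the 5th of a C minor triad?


Reasoning:
Minor triad = root + minor 3rd (3 semitones) + perfect 5th (7 semitones)
A triad on C stacks thirds, so the chord tones use letter names C-E-G
Root: C
Minor 3rd above C: Eb
Perfect 5th above C: G
The 5th = G


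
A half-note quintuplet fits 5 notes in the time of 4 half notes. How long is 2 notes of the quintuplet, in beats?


Working:
Quintuplet: 5 notes occupy the space of 4 half notes
Space = 4 × 2 = 8 beats
Each quintuplet note = 8 / 5 = 8/5 beats
2 notes = 2 × 8/5 = 16/5
= 16/5 beats


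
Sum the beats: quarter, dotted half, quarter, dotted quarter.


Step by step:
Beat values:
  quarter = 1 beat
  dotted half = 3 beats
  quarter = 1 beat
  dotted quarter = 1.5 beats
Sum = 1 + 3 + 1 + 1.5
= 6.5 beats


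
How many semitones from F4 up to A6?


Let's work it out.
Absolute semitone position = octave×12 + chromatic position
F4: 4×12 + 5 = 53
A6: 6×12 + 9 = 81
Difference = 81 - 53 = 28
= 28 semitones


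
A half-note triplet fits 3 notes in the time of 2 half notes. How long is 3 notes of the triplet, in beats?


Reasoning:
Triplet: 3 notes occupy the space of 2 half notes
Space = 2 × 2 = 4 beats
Each triplet note = 4 / 3 = 4/3 beats
3 notes = 3 × 4/3 = 4
= 4 beats


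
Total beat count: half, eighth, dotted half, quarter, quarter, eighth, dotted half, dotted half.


Working:
Beat values:
  half = 2 beats
  eighth = 0.5 beats
  dotted half = 3 beats
  quarter = 1 beat
  quarter = 1 beat
  eighth = 0.5 beats
  dotted half = 3 beats
  dotted half = 3 beats
Sum = 2 + 0.5 + 3 + 1 + 1 + 0.5 + 3 + 3
= 14 beats


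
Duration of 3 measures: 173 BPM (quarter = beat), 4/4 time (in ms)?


Quarter-note beat duration = 60000 / 173 ms
Beats per measure (4/4) = 4
One measure = 4 × 60000 / 173 = 240000 / 173 ms
3 measures = 3 × 240000 / 173 = 720000 / 173
= 4161.8 ms


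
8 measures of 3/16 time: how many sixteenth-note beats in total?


Time signature 3/16: the bottom number 16 means the sixteenth note gets one count
The top number 3 means 3 sixteenth-note beats per measure
Total = 3 × 8 measures
= 24 sixteenth-note beats


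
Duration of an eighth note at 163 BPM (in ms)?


Reasoning:
One quarter-note beat = 60000 / BPM = 60000 / 163 ms
Eighth note = 1/2 × quarter note
Duration = 1/2 × 60000 / 163 = 30000 / 163
= 184.0 ms


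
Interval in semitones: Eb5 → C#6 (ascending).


Working:
Absolute semitone position = octave×12 + chromatic position
Eb5: 5×12 + 3 = 63
C#6: 6×12 + 1 = 73
Difference = 73 - 63 = 10
= 10 semitones


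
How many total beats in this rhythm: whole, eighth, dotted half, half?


Beat values:
  whole = 4 beats
  eighth = 0.5 beats
  dotted half = 3 beats
  half = 2 beats
Sum = 4 + 0.5 + 3 + 2
= 9.5 beats


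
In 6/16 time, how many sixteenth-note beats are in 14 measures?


Time signature 6/16: the bottom number 16 means the sixteenth note gets one count
The top number 6 means 6 sixteenth-note beats per measure
Total = 6 × 14 measures
= 84 sixteenth-note beats


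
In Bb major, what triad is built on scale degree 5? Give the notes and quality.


Step by step:
Bb major scale: Bb C D Eb F G A
Diatonic triad on degree 5 stacks scale notes 5, 7, 2: F A C
F→A = 4 semitones; F→C = 7 semitones → major triad
= F A C (major)


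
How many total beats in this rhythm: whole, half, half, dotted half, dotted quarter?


Beat values:
  whole = 4 beats
  half = 2 beats
  half = 2 beats
  dotted half = 3 beats
  dotted quarter = 1.5 beats
Sum = 4 + 2 + 2 + 3 + 1.5
= 12.5 beats


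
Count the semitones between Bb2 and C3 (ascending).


Working:
Absolute semitone position = octave×12 + chromatic position
Bb2: 2×12 + 10 = 34
C3: 3×12 + 0 = 36
Difference = 36 - 34 = 2
= 2 semitones


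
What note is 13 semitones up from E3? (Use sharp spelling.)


Working:
E3: chromatic position 4 in octave 3 → absolute = 3×12 + 4 = 40
Transpose up 13: 40 + 13 = 53
53 = 4×12 + 5 → F in octave 4
Result = F4


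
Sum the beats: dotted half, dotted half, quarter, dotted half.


Step by step:
Beat values:
  dotted half = 3 beats
  dotted half = 3 beats
  quarter = 1 beat
  dotted half = 3 beats
Sum = 3 + 3 + 1 + 3
= 10 beats


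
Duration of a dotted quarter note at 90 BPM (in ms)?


Let's work it out.
One quarter-note beat = 60000 / BPM = 60000 / 90 ms
Dotted quarter note = 3/2 × quarter note
Duration = 3/2 × 60000 / 90 = 90000 / 90
= 1000.0 ms
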